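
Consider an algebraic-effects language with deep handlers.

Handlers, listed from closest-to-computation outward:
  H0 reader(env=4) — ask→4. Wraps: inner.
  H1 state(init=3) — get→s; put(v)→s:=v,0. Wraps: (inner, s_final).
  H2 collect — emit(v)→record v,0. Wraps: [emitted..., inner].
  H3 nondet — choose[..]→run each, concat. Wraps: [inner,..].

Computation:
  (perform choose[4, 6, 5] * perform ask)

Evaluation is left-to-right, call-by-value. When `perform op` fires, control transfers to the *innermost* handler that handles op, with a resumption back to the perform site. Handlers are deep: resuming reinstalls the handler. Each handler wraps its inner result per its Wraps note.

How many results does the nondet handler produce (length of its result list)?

Answer: 3

Evaluation trace:
choose[4, 6, 5] @ H3
  branch[0] choose=4:
    ask @ H0 ⇒ 4
    H0 returns 16
    H1 returns (16, 3)
    H2 returns [(16, 3)]
    H3 returns [[(16, 3)]]
  branch[1] choose=6:
    ask @ H0 ⇒ 4
    H0 returns 24
    H1 returns (24, 3)
    H2 returns [(24, 3)]
    H3 returns [[(24, 3)]]
  branch[2] choose=5:
    ask @ H0 ⇒ 4
    H0 returns 20
    H1 returns (20, 3)
    H2 returns [(20, 3)]
    H3 returns [[(20, 3)]]
= [[(16, 3)], [(24, 3)], [(20, 3)]]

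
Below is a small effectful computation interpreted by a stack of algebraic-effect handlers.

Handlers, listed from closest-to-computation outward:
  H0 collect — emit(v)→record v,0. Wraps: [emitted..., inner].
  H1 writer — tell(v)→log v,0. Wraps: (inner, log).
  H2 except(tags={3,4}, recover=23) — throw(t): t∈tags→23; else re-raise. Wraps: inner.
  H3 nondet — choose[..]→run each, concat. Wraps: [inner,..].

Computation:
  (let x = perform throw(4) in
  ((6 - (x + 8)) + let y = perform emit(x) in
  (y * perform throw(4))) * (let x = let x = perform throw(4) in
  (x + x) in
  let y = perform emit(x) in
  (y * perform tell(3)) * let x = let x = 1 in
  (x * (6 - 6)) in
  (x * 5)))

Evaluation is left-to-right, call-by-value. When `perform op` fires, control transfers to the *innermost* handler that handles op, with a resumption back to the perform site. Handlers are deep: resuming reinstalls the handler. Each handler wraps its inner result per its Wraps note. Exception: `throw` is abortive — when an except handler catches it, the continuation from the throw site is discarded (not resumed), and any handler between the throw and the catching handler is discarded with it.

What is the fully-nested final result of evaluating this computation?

Answer: [23]

Working:
throw(4) @ H2 caught ⇒ 23
H3 returns [23]
= [23]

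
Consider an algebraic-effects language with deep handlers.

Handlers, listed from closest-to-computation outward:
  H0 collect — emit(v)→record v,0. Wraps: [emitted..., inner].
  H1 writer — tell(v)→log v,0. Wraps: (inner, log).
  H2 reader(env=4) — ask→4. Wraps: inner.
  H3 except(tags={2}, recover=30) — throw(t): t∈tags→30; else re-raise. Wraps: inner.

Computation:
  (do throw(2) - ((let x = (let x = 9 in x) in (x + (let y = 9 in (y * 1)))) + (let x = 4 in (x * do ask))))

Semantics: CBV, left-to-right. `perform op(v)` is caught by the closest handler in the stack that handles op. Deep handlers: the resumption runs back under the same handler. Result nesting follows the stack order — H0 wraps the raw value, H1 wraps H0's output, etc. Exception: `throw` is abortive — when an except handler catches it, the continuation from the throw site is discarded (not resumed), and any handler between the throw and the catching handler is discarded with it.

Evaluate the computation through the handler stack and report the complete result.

Working:
throw(2) @ H3 caught ⇒ 30
= 30

Answer: 30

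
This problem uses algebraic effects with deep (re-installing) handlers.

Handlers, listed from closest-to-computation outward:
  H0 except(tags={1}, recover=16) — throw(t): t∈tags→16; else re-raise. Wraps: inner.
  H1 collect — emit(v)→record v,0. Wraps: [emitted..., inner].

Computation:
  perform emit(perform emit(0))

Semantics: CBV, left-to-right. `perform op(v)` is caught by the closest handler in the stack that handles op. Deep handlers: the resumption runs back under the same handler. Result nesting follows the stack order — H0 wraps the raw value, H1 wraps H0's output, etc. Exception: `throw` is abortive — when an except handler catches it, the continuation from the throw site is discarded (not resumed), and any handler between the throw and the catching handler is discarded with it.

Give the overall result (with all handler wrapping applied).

Evaluation trace:
emit(0) @ H1 ⇒ out+=0
emit(0) @ H1 ⇒ out+=0
H0 returns 0
H1 returns [0, 0, 0]
= [0, 0, 0]

Answer: [0, 0, 0]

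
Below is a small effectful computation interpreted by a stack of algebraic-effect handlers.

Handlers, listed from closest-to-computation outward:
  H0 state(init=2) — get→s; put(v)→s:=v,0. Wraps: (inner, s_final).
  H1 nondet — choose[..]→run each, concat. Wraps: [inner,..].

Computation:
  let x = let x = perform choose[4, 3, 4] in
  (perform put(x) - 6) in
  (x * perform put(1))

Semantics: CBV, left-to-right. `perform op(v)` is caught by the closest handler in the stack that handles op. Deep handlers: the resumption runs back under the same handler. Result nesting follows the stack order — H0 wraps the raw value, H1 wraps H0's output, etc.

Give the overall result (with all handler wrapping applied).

Answer: [(0, 1), (0, 1), (0, 1)]

Evaluation trace:
choose[4, 3, 4] @ H1
  branch[0] choose=4:
    put(4) @ H0 ⇒ s:=4
    put(1) @ H0 ⇒ s:=1
    H0 returns (0, 1)
    H1 returns [(0, 1)]
  branch[1] choose=3:
    put(3) @ H0 ⇒ s:=3
    put(1) @ H0 ⇒ s:=1
    H0 returns (0, 1)
    H1 returns [(0, 1)]
  branch[2] choose=4:
    put(4) @ H0 ⇒ s:=4
    put(1) @ H0 ⇒ s:=1
    H0 returns (0, 1)
    H1 returns [(0, 1)]
= [(0, 1), (0, 1), (0, 1)]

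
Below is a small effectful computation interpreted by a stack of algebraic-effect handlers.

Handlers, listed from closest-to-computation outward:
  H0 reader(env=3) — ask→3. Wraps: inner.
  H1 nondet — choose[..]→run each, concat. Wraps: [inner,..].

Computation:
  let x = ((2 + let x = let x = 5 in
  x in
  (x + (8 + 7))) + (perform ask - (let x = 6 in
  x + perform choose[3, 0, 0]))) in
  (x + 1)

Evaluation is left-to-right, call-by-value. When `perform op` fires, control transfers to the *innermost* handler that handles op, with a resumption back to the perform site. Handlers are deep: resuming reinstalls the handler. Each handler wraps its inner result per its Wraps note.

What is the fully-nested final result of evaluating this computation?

Answer: [17, 20, 20]

Step-by-step:
ask @ H0 ⇒ 3
choose[3, 0, 0] @ H1
  branch[0] choose=3:
    H0 returns 17
    H1 returns [17]
  branch[1] choose=0:
    H0 returns 20
    H1 returns [20]
  branch[2] choose=0:
    H0 returns 20
    H1 returns [20]
= [17, 20, 20]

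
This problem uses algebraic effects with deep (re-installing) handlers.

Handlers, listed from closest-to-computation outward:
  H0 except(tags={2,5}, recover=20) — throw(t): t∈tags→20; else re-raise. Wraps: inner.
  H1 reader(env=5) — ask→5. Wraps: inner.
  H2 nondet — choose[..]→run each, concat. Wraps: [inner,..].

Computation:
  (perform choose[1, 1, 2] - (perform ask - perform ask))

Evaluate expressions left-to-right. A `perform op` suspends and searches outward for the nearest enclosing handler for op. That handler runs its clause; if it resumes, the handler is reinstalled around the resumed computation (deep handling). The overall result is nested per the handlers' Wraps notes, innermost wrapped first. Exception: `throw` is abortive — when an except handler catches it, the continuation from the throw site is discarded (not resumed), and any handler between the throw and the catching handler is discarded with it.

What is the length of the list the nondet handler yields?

Working:
choose[1, 1, 2] @ H2
  branch[0] choose=1:
    ask @ H1 ⇒ 5
    ask @ H1 ⇒ 5
    H0 returns 1
    H1 returns 1
    H2 returns [1]
  branch[1] choose=1:
    ask @ H1 ⇒ 5
    ask @ H1 ⇒ 5
    H0 returns 1
    H1 returns 1
    H2 returns [1]
  branch[2] choose=2:
    ask @ H1 ⇒ 5
    ask @ H1 ⇒ 5
    H0 returns 2
    H1 returns 2
    H2 returns [2]
= [1, 1, 2]

Answer: 3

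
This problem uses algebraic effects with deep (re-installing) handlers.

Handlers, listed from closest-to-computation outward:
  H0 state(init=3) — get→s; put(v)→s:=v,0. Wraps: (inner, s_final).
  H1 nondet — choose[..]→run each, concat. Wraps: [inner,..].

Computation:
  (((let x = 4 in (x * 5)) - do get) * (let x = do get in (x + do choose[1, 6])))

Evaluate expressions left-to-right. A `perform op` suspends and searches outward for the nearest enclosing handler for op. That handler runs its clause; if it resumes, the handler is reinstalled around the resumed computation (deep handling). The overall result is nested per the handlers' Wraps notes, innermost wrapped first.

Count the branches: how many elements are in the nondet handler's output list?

Evaluation trace:
get @ H0 ⇒ 3
get @ H0 ⇒ 3
choose[1, 6] @ H1
  branch[0] choose=1:
    H0 returns (68, 3)
    H1 returns [(68, 3)]
  branch[1] choose=6:
    H0 returns (153, 3)
    H1 returns [(153, 3)]
= [(68, 3), (153, 3)]

Answer: 2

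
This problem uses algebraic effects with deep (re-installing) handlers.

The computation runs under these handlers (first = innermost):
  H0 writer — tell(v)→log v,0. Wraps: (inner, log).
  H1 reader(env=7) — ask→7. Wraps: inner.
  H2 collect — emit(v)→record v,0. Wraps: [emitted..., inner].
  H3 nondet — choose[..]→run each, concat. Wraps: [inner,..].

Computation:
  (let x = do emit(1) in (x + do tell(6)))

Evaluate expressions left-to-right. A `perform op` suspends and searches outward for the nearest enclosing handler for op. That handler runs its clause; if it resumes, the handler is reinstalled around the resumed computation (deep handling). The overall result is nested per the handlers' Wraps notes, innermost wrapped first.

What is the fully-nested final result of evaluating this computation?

Answer: [[1, (0, (6))]]

Evaluation trace:
emit(1) @ H2 ⇒ out+=1
tell(6) @ H0 ⇒ log+=6
H0 returns (0, (6))
H1 returns (0, (6))
H2 returns [1, (0, (6))]
H3 returns [[1, (0, (6))]]
= [[1, (0, (6))]]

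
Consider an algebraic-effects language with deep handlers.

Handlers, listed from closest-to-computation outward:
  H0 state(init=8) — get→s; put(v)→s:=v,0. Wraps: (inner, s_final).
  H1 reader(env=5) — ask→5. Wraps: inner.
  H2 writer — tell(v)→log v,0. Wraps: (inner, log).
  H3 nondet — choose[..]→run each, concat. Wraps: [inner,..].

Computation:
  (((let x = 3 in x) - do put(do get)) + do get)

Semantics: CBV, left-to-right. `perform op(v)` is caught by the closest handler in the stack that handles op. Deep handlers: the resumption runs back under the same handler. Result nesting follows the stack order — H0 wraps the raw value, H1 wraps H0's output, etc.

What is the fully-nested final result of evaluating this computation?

Step-by-step:
get @ H0 ⇒ 8
put(8) @ H0 ⇒ s:=8
get @ H0 ⇒ 8
H0 returns (11, 8)
H1 returns (11, 8)
H2 returns ((11, 8), ())
H3 returns [((11, 8), ())]
= [((11, 8), ())]

Answer: [((11, 8), ())]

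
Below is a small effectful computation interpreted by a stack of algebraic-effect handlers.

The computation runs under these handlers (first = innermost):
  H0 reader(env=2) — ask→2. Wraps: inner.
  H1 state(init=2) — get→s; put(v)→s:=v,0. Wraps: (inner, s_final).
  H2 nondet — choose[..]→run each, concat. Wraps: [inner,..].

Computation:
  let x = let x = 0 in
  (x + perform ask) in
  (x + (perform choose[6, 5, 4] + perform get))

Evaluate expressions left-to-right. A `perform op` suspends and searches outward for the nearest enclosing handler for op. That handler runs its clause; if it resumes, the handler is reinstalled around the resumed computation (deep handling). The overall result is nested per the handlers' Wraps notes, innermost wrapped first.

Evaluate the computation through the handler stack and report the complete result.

Answer: [(10, 2), (9, 2), (8, 2)]

Working:
ask @ H0 ⇒ 2
choose[6, 5, 4] @ H2
  branch[0] choose=6:
    get @ H1 ⇒ 2
    H0 returns 10
    H1 returns (10, 2)
    H2 returns [(10, 2)]
  branch[1] choose=5:
    get @ H1 ⇒ 2
    H0 returns 9
    H1 returns (9, 2)
    H2 returns [(9, 2)]
  branch[2] choose=4:
    get @ H1 ⇒ 2
    H0 returns 8
    H1 returns (8, 2)
    H2 returns [(8, 2)]
= [(10, 2), (9, 2), (8, 2)]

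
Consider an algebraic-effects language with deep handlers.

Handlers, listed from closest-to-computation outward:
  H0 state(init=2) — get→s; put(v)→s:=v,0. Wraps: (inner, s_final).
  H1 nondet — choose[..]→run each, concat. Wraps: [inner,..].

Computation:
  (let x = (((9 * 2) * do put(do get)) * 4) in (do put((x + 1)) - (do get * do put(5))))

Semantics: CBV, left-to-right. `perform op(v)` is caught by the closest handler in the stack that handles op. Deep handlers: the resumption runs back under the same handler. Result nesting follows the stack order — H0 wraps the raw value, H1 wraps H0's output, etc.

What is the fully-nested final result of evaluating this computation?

Answer: [(0, 5)]

Working:
get @ H0 ⇒ 2
put(2) @ H0 ⇒ s:=2
put(1) @ H0 ⇒ s:=1
get @ H0 ⇒ 1
put(5) @ H0 ⇒ s:=5
H0 returns (0, 5)
H1 returns [(0, 5)]
= [(0, 5)]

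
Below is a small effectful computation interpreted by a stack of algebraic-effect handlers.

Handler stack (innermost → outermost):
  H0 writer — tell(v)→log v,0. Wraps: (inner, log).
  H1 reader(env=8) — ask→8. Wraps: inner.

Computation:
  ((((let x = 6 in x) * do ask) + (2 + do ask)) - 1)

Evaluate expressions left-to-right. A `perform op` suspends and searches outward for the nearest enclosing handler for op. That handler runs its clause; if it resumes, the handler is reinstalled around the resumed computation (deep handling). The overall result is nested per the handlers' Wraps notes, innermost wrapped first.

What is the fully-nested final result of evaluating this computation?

Working:
ask @ H1 ⇒ 8
ask @ H1 ⇒ 8
H0 returns (57, ())
H1 returns (57, ())
= (57, ())

Answer: (57, ())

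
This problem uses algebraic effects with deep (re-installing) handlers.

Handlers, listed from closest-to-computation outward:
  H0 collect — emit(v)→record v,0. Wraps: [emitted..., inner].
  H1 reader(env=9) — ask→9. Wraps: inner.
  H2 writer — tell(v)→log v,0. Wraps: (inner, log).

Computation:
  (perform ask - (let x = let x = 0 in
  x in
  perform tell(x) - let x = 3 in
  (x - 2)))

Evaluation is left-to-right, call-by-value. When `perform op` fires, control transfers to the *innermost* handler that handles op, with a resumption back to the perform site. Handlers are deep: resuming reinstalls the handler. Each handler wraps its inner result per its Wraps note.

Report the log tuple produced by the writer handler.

Answer: (0)

Step-by-step:
ask @ H1 ⇒ 9
tell(0) @ H2 ⇒ log+=0
H0 returns [10]
H1 returns [10]
H2 returns ([10], (0))
= ([10], (0))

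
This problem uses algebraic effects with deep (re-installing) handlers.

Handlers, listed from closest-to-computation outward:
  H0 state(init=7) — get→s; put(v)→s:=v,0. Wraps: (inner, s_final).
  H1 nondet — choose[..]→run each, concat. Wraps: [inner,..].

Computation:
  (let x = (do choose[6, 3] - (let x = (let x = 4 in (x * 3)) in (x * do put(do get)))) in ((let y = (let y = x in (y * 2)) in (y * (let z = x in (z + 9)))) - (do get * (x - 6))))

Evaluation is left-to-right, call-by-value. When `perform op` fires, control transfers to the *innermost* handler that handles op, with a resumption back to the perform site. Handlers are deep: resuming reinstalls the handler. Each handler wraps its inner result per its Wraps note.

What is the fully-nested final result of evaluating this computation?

Working:
choose[6, 3] @ H1
  branch[0] choose=6:
    get @ H0 ⇒ 7
    put(7) @ H0 ⇒ s:=7
    get @ H0 ⇒ 7
    H0 returns (180, 7)
    H1 returns [(180, 7)]
  branch[1] choose=3:
    get @ H0 ⇒ 7
    put(7) @ H0 ⇒ s:=7
    get @ H0 ⇒ 7
    H0 returns (93, 7)
    H1 returns [(93, 7)]
= [(180, 7), (93, 7)]

Answer: [(180, 7), (93, 7)]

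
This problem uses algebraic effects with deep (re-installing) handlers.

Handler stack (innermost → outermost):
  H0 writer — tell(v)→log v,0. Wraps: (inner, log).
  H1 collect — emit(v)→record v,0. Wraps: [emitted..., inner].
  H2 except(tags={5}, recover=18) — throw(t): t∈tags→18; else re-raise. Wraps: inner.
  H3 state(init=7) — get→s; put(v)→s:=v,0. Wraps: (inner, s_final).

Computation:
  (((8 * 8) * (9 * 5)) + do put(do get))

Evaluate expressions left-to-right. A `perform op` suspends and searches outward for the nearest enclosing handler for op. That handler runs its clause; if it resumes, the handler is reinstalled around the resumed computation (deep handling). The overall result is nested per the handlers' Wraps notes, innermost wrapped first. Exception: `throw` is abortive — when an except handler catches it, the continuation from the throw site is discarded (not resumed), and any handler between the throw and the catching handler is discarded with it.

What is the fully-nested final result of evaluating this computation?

Working:
get @ H3 ⇒ 7
put(7) @ H3 ⇒ s:=7
H0 returns (2880, ())
H1 returns [(2880, ())]
H2 returns [(2880, ())]
H3 returns ([(2880, ())], 7)
= ([(2880, ())], 7)

Answer: ([(2880, ())], 7)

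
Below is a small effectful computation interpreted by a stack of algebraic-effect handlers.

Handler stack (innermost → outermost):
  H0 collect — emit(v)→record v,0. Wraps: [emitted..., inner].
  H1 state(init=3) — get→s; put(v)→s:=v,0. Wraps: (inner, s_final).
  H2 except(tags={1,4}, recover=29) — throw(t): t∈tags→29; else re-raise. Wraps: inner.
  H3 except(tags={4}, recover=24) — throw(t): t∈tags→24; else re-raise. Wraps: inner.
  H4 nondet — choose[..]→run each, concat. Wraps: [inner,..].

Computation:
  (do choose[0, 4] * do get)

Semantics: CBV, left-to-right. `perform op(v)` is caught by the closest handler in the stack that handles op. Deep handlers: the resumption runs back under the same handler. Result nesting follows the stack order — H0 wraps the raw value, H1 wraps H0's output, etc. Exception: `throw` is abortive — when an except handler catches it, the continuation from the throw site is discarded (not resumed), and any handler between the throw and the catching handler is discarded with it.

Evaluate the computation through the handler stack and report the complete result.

Evaluation trace:
choose[0, 4] @ H4
  branch[0] choose=0:
    get @ H1 ⇒ 3
    H0 returns [0]
    H1 returns ([0], 3)
    H2 returns ([0], 3)
    H3 returns ([0], 3)
    H4 returns [([0], 3)]
  branch[1] choose=4:
    get @ H1 ⇒ 3
    H0 returns [12]
    H1 returns ([12], 3)
    H2 returns ([12], 3)
    H3 returns ([12], 3)
    H4 returns [([12], 3)]
= [([0], 3), ([12], 3)]

Answer: [([0], 3), ([12], 3)]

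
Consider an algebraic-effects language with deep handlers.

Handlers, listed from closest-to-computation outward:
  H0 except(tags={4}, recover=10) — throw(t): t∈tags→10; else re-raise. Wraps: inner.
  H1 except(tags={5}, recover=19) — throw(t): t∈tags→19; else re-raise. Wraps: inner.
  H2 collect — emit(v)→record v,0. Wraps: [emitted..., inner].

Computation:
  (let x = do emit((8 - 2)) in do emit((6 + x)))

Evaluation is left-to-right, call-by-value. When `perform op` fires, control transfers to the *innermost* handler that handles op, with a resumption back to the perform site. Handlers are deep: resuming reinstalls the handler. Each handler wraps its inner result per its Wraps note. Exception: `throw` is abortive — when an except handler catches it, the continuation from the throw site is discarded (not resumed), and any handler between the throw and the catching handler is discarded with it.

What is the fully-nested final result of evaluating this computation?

Answer: [6, 6, 0]

Step-by-step:
emit(6) @ H2 ⇒ out+=6
emit(6) @ H2 ⇒ out+=6
H0 returns 0
H1 returns 0
H2 returns [6, 6, 0]
= [6, 6, 0]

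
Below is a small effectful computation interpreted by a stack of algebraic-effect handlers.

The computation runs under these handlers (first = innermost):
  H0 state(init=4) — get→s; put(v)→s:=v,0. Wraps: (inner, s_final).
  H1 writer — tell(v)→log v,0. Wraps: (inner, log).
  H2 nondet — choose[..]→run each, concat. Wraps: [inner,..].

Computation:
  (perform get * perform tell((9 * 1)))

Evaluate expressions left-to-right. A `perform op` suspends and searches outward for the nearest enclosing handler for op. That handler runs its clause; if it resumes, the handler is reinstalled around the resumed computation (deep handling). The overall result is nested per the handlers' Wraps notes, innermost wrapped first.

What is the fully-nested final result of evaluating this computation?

Answer: [((0, 4), (9))]

Step-by-step:
get @ H0 ⇒ 4
tell(9) @ H1 ⇒ log+=9
H0 returns (0, 4)
H1 returns ((0, 4), (9))
H2 returns [((0, 4), (9))]
= [((0, 4), (9))]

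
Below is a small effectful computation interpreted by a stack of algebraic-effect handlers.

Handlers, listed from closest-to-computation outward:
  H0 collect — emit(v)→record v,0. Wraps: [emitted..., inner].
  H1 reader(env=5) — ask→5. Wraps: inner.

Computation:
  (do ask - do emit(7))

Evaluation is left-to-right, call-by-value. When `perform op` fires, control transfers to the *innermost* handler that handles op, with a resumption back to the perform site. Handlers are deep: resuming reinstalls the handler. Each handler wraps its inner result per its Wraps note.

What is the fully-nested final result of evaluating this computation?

Evaluation trace:
ask @ H1 ⇒ 5
emit(7) @ H0 ⇒ out+=7
H0 returns [7, 5]
H1 returns [7, 5]
= [7, 5]

Answer: [7, 5]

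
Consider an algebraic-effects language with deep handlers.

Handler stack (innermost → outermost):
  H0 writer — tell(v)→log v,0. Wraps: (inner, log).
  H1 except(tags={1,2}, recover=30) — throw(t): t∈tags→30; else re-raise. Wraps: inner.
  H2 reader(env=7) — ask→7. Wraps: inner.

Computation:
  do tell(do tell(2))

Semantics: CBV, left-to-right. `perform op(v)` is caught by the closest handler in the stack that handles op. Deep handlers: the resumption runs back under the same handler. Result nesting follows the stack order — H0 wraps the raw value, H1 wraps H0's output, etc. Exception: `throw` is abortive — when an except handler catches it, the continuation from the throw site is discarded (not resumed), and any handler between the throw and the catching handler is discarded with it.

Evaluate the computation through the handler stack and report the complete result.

Evaluation trace:
tell(2) @ H0 ⇒ log+=2
tell(0) @ H0 ⇒ log+=0
H0 returns (0, (2, 0))
H1 returns (0, (2, 0))
H2 returns (0, (2, 0))
= (0, (2, 0))

Answer: (0, (2, 0))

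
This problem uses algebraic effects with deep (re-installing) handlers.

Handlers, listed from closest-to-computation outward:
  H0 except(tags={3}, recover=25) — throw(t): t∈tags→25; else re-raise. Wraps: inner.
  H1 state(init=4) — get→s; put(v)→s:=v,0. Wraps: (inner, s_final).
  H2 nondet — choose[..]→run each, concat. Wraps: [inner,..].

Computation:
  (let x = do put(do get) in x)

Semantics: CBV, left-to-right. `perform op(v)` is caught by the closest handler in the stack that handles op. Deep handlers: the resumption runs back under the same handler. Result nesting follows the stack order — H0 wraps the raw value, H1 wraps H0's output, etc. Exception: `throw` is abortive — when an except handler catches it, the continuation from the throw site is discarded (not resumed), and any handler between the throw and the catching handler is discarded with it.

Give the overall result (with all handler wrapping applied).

Evaluation trace:
get @ H1 ⇒ 4
put(4) @ H1 ⇒ s:=4
H0 returns 0
H1 returns (0, 4)
H2 returns [(0, 4)]
= [(0, 4)]

Answer: [(0, 4)]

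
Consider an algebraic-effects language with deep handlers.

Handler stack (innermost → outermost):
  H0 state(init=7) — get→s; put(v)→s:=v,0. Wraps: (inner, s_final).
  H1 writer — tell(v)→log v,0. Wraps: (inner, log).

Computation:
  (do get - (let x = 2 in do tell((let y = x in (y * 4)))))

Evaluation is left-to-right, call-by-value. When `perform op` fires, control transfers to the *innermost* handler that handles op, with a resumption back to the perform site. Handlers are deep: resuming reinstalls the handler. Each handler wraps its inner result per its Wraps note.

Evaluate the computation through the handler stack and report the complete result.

Working:
get @ H0 ⇒ 7
tell(8) @ H1 ⇒ log+=8
H0 returns (7, 7)
H1 returns ((7, 7), (8))
= ((7, 7), (8))

Answer: ((7, 7), (8))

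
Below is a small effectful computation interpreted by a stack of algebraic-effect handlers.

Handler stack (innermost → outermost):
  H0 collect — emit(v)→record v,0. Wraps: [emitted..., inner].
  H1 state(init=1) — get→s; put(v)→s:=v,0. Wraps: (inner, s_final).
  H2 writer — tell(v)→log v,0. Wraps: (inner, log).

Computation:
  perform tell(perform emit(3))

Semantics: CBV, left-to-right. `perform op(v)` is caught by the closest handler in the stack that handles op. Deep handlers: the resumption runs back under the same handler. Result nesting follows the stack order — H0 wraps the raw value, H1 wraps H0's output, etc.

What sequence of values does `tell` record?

Answer: (0)

Evaluation trace:
emit(3) @ H0 ⇒ out+=3
tell(0) @ H2 ⇒ log+=0
H0 returns [3, 0]
H1 returns ([3, 0], 1)
H2 returns (([3, 0], 1), (0))
= (([3, 0], 1), (0))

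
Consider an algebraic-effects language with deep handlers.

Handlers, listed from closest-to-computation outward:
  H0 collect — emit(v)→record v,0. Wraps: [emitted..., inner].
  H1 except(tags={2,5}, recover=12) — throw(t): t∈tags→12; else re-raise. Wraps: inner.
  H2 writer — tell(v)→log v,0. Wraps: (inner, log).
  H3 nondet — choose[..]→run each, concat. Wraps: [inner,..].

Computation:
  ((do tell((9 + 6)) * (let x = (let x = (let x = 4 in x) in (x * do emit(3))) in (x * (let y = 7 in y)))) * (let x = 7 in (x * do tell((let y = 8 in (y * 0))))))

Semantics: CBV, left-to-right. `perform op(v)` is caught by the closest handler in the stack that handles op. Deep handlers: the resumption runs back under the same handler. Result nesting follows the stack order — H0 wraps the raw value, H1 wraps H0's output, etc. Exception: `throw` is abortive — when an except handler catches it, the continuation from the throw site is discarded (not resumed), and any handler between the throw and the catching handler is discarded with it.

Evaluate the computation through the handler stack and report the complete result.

Working:
tell(15) @ H2 ⇒ log+=15
emit(3) @ H0 ⇒ out+=3
tell(0) @ H2 ⇒ log+=0
H0 returns [3, 0]
H1 returns [3, 0]
H2 returns ([3, 0], (15, 0))
H3 returns [([3, 0], (15, 0))]
= [([3, 0], (15, 0))]

Answer: [([3, 0], (15, 0))]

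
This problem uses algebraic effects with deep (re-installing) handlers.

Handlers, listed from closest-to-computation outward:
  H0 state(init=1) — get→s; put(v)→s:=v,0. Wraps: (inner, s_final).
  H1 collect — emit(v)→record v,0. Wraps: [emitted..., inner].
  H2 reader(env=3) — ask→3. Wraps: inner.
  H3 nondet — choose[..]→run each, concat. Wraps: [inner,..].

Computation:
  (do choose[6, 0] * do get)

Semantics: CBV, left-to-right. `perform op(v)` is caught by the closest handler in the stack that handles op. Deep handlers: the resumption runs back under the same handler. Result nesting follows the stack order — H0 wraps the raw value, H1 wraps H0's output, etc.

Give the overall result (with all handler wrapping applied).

Working:
choose[6, 0] @ H3
  branch[0] choose=6:
    get @ H0 ⇒ 1
    H0 returns (6, 1)
    H1 returns [(6, 1)]
    H2 returns [(6, 1)]
    H3 returns [[(6, 1)]]
  branch[1] choose=0:
    get @ H0 ⇒ 1
    H0 returns (0, 1)
    H1 returns [(0, 1)]
    H2 returns [(0, 1)]
    H3 returns [[(0, 1)]]
= [[(6, 1)], [(0, 1)]]

Answer: [[(6, 1)], [(0, 1)]]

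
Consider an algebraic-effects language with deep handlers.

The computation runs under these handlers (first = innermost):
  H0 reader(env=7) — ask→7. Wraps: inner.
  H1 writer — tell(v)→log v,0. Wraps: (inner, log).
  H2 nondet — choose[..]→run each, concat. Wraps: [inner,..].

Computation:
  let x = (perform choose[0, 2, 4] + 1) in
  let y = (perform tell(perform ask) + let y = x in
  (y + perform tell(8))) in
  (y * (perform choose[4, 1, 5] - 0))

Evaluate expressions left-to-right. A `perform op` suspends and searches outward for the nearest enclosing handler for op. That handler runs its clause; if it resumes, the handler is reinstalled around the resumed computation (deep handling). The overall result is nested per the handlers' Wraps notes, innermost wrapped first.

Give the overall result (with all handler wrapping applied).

Evaluation trace:
choose[0, 2, 4] @ H2
  branch[0] choose=0:
    ask @ H0 ⇒ 7
    tell(7) @ H1 ⇒ log+=7
    tell(8) @ H1 ⇒ log+=8
    choose[4, 1, 5] @ H2
      branch[0] choose=4:
        H0 returns 4
        H1 returns (4, (7, 8))
        H2 returns [(4, (7, 8))]
      branch[1] choose=1:
        H0 returns 1
        H1 returns (1, (7, 8))
        H2 returns [(1, (7, 8))]
      branch[2] choose=5:
        H0 returns 5
        H1 returns (5, (7, 8))
        H2 returns [(5, (7, 8))]
  branch[1] choose=2:
    ask @ H0 ⇒ 7
    tell(7) @ H1 ⇒ log+=7
    tell(8) @ H1 ⇒ log+=8
    choose[4, 1, 5] @ H2
      branch[0] choose=4:
        H0 returns 12
        H1 returns (12, (7, 8))
        H2 returns [(12, (7, 8))]
      branch[1] choose=1:
        H0 returns 3
        H1 returns (3, (7, 8))
        H2 returns [(3, (7, 8))]
      branch[2] choose=5:
        H0 returns 15
        H1 returns (15, (7, 8))
        H2 returns [(15, (7, 8))]
  branch[2] choose=4:
    ask @ H0 ⇒ 7
    tell(7) @ H1 ⇒ log+=7
    tell(8) @ H1 ⇒ log+=8
    choose[4, 1, 5] @ H2
      branch[0] choose=4:
        H0 returns 20
        H1 returns (20, (7, 8))
        H2 returns [(20, (7, 8))]
      branch[1] choose=1:
        H0 returns 5
        H1 returns (5, (7, 8))
        H2 returns [(5, (7, 8))]
      branch[2] choose=5:
        H0 returns 25
        H1 returns (25, (7, 8))
        H2 returns [(25, (7, 8))]
= [(4, (7, 8)), (1, (7, 8)), (5, (7, 8)), (12, (7, 8)), (3, (7, 8)), (15, (7, 8)), (20, (7, 8)), (5, (7, 8)), (25, (7, 8))]

Answer: [(4, (7, 8)), (1, (7, 8)), (5, (7, 8)), (12, (7, 8)), (3, (7, 8)), (15, (7, 8)), (20, (7, 8)), (5, (7, 8)), (25, (7, 8))]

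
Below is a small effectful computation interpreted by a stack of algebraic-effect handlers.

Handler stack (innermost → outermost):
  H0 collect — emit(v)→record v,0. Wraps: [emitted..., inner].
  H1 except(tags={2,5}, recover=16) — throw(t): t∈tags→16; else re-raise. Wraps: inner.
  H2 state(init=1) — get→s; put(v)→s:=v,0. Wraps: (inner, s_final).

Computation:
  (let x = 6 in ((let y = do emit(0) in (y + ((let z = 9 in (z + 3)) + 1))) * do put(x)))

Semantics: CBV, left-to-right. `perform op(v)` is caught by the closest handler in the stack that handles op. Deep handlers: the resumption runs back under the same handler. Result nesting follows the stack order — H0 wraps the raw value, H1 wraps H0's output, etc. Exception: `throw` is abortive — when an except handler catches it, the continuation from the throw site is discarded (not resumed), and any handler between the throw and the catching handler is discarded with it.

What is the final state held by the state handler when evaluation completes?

Answer: 6

Evaluation trace:
emit(0) @ H0 ⇒ out+=0
put(6) @ H2 ⇒ s:=6
H0 returns [0, 0]
H1 returns [0, 0]
H2 returns ([0, 0], 6)
= ([0, 0], 6)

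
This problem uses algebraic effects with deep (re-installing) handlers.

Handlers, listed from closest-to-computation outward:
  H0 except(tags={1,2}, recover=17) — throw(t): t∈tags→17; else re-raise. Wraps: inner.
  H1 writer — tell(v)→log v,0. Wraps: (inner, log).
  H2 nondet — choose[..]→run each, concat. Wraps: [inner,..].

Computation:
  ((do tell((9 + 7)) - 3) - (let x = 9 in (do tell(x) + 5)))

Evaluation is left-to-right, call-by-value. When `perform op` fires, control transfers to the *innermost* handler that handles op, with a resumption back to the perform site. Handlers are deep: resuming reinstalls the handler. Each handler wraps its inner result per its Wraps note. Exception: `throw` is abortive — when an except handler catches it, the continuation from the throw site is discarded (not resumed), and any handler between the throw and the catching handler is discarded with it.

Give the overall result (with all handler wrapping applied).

Answer: [(-8, (16, 9))]

Working:
tell(16) @ H1 ⇒ log+=16
tell(9) @ H1 ⇒ log+=9
H0 returns -8
H1 returns (-8, (16, 9))
H2 returns [(-8, (16, 9))]
= [(-8, (16, 9))]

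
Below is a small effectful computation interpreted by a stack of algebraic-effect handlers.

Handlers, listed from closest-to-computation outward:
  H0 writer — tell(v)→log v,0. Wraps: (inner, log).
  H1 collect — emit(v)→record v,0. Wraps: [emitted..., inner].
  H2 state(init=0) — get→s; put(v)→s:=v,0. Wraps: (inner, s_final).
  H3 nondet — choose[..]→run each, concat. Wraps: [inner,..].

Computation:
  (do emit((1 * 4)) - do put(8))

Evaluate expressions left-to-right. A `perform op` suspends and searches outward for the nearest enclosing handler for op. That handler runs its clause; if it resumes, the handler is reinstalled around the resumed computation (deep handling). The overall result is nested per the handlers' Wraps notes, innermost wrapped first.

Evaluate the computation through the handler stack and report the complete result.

Evaluation trace:
emit(4) @ H1 ⇒ out+=4
put(8) @ H2 ⇒ s:=8
H0 returns (0, ())
H1 returns [4, (0, ())]
H2 returns ([4, (0, ())], 8)
H3 returns [([4, (0, ())], 8)]
= [([4, (0, ())], 8)]

Answer: [([4, (0, ())], 8)]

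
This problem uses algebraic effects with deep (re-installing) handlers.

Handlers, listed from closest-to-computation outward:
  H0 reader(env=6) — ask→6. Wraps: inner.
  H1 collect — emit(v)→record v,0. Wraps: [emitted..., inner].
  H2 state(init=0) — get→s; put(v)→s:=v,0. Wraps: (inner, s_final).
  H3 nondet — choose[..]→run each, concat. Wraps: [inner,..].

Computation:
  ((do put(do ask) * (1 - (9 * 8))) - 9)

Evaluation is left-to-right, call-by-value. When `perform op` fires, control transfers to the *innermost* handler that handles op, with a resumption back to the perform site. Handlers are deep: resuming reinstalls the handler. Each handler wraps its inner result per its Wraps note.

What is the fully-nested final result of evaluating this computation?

Answer: [([-9], 6)]

Step-by-step:
ask @ H0 ⇒ 6
put(6) @ H2 ⇒ s:=6
H0 returns -9
H1 returns [-9]
H2 returns ([-9], 6)
H3 returns [([-9], 6)]
= [([-9], 6)]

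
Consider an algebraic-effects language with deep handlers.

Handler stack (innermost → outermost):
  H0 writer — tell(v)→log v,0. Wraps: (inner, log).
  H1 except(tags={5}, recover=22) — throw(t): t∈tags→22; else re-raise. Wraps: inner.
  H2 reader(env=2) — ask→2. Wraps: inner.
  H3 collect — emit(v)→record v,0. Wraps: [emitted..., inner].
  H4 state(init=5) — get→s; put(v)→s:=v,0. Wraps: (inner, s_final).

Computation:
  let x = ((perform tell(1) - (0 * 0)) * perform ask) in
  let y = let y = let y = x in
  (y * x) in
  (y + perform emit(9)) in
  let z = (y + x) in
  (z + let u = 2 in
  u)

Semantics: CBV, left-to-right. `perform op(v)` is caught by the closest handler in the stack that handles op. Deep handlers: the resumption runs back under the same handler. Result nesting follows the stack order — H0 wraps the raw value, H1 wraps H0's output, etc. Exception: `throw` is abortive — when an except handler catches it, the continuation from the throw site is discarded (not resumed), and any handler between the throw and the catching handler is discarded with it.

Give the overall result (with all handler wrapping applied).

Answer: ([9, (2, (1))], 5)

Evaluation trace:
tell(1) @ H0 ⇒ log+=1
ask @ H2 ⇒ 2
emit(9) @ H3 ⇒ out+=9
H0 returns (2, (1))
H1 returns (2, (1))
H2 returns (2, (1))
H3 returns [9, (2, (1))]
H4 returns ([9, (2, (1))], 5)
= ([9, (2, (1))], 5)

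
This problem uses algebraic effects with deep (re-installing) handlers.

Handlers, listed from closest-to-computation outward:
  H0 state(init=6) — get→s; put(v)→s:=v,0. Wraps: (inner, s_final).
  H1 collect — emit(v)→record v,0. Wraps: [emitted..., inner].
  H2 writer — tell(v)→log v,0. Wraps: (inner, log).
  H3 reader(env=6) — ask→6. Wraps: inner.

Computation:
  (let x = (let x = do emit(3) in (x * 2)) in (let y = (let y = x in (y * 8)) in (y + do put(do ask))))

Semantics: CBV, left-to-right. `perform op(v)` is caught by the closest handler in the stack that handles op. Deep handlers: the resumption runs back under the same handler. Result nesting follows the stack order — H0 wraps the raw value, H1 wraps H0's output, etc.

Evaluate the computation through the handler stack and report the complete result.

Working:
emit(3) @ H1 ⇒ out+=3
ask @ H3 ⇒ 6
put(6) @ H0 ⇒ s:=6
H0 returns (0, 6)
H1 returns [3, (0, 6)]
H2 returns ([3, (0, 6)], ())
H3 returns ([3, (0, 6)], ())
= ([3, (0, 6)], ())

Answer: ([3, (0, 6)], ())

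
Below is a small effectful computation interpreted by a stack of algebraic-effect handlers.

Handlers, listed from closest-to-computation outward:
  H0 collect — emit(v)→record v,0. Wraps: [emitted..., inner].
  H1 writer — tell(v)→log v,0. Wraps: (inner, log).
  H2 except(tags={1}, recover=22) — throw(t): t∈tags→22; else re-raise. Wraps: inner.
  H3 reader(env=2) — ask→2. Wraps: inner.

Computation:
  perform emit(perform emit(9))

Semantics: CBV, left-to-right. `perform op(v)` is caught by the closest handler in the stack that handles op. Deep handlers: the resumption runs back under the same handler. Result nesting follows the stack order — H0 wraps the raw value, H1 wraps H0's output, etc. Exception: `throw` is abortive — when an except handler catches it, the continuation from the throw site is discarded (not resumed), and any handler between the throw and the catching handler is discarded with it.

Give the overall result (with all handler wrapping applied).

Answer: ([9, 0, 0], ())

Step-by-step:
emit(9) @ H0 ⇒ out+=9
emit(0) @ H0 ⇒ out+=0
H0 returns [9, 0, 0]
H1 returns ([9, 0, 0], ())
H2 returns ([9, 0, 0], ())
H3 returns ([9, 0, 0], ())
= ([9, 0, 0], ())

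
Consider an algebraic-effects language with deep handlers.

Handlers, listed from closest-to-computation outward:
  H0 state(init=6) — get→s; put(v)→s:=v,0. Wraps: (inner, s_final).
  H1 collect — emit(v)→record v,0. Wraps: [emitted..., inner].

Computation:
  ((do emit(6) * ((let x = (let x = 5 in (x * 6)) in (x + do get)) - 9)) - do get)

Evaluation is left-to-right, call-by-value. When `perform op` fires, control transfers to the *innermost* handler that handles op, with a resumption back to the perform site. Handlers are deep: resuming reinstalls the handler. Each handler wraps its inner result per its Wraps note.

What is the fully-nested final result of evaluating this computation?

Answer: [6, (-6, 6)]

Step-by-step:
emit(6) @ H1 ⇒ out+=6
get @ H0 ⇒ 6
get @ H0 ⇒ 6
H0 returns (-6, 6)
H1 returns [6, (-6, 6)]
= [6, (-6, 6)]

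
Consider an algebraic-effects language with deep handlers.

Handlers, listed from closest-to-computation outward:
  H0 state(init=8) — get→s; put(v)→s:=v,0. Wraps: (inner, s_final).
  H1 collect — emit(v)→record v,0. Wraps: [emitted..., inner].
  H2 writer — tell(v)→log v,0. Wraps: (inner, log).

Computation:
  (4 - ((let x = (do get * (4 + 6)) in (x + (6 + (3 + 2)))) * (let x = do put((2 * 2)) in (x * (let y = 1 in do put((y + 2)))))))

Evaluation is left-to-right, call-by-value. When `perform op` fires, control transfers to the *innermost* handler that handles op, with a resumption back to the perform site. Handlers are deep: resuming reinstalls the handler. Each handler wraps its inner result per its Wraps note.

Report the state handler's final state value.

Working:
get @ H0 ⇒ 8
put(4) @ H0 ⇒ s:=4
put(3) @ H0 ⇒ s:=3
H0 returns (4, 3)
H1 returns [(4, 3)]
H2 returns ([(4, 3)], ())
= ([(4, 3)], ())

Answer: 3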